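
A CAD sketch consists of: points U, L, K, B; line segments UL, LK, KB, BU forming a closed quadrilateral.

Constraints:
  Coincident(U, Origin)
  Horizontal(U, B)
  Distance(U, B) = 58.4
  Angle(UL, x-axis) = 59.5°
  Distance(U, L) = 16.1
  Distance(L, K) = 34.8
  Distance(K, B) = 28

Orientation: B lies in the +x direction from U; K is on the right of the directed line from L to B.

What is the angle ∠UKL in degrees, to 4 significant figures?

26.90°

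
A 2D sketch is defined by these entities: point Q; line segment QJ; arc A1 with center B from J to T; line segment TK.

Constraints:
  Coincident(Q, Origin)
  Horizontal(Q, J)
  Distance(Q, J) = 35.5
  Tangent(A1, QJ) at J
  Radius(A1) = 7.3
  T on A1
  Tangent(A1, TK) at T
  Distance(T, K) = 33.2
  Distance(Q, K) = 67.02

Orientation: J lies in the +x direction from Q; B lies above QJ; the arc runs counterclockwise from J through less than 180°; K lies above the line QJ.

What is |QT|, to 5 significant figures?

41.896

Q is at the origin; Q and J share the same y with |QJ| = 35.5 and J on the +x side, so J = (35.500, 0.0000). The tangent condition forces BJ to be normal to QJ, so B = J + (0, 7.3) = (35.500, 7.3000). Since BT ⟂ TK (tangency), |BK| = √(7.3² + 33.2²) = 33.993 regardless of where T sits on A1. So K lies on both circle(Q, 67.02) and circle(B, 33.993); the above-QJ intersection is K = (58.921, 31.937). T is the foot of the tangent from K: T = (41.747, 3.5238).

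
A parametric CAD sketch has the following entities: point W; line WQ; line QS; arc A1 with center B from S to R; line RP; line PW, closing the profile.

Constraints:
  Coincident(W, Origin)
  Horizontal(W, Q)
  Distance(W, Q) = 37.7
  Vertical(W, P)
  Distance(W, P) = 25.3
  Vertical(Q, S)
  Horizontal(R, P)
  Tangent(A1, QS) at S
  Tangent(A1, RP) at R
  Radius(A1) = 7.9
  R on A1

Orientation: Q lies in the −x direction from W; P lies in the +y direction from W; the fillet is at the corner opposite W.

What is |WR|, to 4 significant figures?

39.09

W is at the origin; WQ is horizontal with |WQ| = 37.7 and Q on the −x side, so Q = (-37.70, 0.000). W and P share the same x with |WP| = 25.3 and P on the +y side, so P = (0.000, 25.30). The virtual corner opposite W is at (-37.70, 25.30). Tangency of A1 to QS means the radius BS is perpendicular to QS and A1 meets RP tangentially, so BR is at right angles to RP, with radius 7.9, so the center B sits 7.9 in from both sides at B = (-29.80, 17.40). That places the tangent points at S = (-37.70, 17.40) on QS and R = (-29.80, 25.30) on RP. Then |WR| = |R − W| = 39.09.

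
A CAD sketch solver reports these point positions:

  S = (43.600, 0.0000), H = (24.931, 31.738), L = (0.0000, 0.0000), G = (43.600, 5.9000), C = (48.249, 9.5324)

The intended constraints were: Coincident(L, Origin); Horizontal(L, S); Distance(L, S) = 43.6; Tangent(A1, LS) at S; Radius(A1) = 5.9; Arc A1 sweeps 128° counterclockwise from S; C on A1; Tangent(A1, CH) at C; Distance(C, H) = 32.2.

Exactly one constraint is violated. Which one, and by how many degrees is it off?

Tangent(A1, CH) at C — off by 8.40°.

L = (0.00, 0.00) ✓; L.y = 0.00, S.y = 0.00 ✓; |LS| = 43.60 ✓; ∠(GS, SL) = 90.00° ✓; |GS| = 5.900 ✓; bearing(G→C) − bearing(G→S) = 128.0° ✓; |GC| = 5.900 ✓; ∠(GC, CH) = 81.60° ✗; |CH| = 32.20 ✓.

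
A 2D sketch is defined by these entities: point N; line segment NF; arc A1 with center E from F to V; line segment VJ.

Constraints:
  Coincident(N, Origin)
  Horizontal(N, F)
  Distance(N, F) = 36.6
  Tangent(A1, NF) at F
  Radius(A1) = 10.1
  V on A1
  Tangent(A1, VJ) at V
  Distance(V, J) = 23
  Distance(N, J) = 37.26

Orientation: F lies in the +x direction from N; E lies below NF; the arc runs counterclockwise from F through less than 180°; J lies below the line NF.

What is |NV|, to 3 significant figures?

27.9

Checks: |EV| = 10.10 ✓; ∠(EV, VJ) = 90.00° ✓; |VJ| = 23.00 ✓; |NJ| = 37.26 ✓.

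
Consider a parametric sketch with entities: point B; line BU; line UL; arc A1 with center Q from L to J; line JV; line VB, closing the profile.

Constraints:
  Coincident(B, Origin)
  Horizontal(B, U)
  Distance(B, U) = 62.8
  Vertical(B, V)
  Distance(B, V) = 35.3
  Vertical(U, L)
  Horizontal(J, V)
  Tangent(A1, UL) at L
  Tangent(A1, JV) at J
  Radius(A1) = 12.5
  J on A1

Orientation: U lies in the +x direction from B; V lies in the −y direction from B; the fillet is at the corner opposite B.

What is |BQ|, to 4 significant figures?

55.23

B is at the origin; BU is horizontal with |BU| = 62.8 and U on the +x side, so U = (62.80, 0.000). BV is vertical with |BV| = 35.3 and V on the −y side, so V = (0.000, -35.30). The virtual corner opposite B is at (62.80, -35.30). The tangent condition forces QL to be normal to UL and since A1 is tangent to JV there, QJ ⟂ JV, with radius 12.5, so the center Q sits 12.5 in from both sides at Q = (50.30, -22.80). Then |BQ| = |Q − B| = 55.23.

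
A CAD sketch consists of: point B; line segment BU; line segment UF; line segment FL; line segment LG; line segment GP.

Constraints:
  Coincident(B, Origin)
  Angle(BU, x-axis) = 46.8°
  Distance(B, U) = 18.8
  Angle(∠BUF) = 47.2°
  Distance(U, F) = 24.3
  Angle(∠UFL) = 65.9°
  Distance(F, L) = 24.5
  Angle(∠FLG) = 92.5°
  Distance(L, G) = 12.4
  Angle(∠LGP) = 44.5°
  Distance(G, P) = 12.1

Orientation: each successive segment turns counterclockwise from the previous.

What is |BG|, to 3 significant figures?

10.8

B is at the origin; BU runs at 46.8° with length 18.8, so U = (12.9, 13.7). ∠BUF = 47.2° gives UF at 180° from the x-axis; with |UF| = 24.3, F = (-11.4, 13.9). ∠UFL = 65.9° gives FL at -66.3° from the x-axis; with |FL| = 24.5, L = (-1.58, -8.56). ∠FLG = 92.5° gives LG at 21.2° from the x-axis; with |LG| = 12.4, G = (9.98, -4.08). Then |BG| = |G − B| = 10.8.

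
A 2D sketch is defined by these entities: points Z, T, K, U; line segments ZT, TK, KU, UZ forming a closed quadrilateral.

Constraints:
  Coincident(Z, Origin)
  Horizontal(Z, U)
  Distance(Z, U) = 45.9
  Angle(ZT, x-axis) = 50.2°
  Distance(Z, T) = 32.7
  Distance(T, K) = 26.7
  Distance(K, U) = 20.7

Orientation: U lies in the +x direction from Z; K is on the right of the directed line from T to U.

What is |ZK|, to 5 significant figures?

25.266

Checks: |TK| = 26.70 ✓; |KU| = 20.70 ✓.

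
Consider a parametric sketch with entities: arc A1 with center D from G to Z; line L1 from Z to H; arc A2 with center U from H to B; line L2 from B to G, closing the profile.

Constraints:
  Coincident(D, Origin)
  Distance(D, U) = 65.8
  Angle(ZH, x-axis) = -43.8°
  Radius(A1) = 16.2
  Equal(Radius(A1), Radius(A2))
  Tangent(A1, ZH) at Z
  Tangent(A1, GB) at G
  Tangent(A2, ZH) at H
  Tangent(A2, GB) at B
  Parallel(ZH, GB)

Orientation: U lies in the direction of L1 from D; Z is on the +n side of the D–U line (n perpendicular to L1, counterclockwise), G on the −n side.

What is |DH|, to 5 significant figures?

67.765

The slot axis is L1's direction at -43.8°, so u = (cos -43.8°, sin -43.8°) = (0.72176, -0.69214) and n = (−sin -43.8°, cos -43.8°) = (0.69214, 0.72176). D is at the origin and U lies 65.8 along u from D, so U = 65.8·u = (47.492, -45.543). Tangency of A1 to both parallel lines with radius 16.2 puts Z and G at D ± 16.2·n: Z = (11.213, 11.693), G = (-11.213, -11.693). Equal radii place H and B the same way about U: H = U + 16.2·n = (58.705, -33.851), B = U − 16.2·n = (36.279, -57.236). Then |DH| = |H − D| = 67.765.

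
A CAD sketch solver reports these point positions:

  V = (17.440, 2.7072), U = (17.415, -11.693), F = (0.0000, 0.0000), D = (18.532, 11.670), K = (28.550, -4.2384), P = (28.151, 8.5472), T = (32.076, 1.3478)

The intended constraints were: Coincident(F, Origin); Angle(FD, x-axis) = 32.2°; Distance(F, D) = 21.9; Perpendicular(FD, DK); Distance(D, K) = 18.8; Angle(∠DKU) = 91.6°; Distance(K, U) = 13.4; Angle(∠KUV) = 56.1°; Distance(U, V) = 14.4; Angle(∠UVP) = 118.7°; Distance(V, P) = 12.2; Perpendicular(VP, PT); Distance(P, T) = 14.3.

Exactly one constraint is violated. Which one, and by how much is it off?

Distance(P, T) = 14.3 — off by 6.10.

F = (0.00, 0.00) ✓; FD at 32.20° ✓; |FD| = 21.90 ✓; ∠(FD, DK) = 90.00° ✓; |DK| = 18.80 ✓; ∠DKU = 91.60° ✓; |KU| = 13.40 ✓; ∠KUV = 56.10° ✓; |UV| = 14.40 ✓; ∠UVP = 118.7° ✓; |VP| = 12.20 ✓; ∠(VP, PT) = 90.00° ✓; |PT| = 8.200 ✗.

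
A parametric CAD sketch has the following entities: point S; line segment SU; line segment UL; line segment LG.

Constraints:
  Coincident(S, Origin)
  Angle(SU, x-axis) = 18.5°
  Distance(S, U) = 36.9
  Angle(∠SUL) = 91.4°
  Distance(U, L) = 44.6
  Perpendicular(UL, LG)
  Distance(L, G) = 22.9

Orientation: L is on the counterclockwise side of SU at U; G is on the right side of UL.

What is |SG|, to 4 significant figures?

75.13

S is at the origin; SU runs at 18.5° with length 36.9, so U = 36.9·(cos 18.5°, sin 18.5°) = (34.99, 11.71). ∠SUL = 91.4°, so UL runs at 18.5° + (180° − 91.4°) = 107.1° from the x-axis; with |UL| = 44.6, L = U + 44.6·(cos 107.1°, sin 107.1°) = (21.88, 54.34). The perpendicularity gives LG at right angles to UL; with |LG| = 22.9 on the right of UL, G = L + 22.9·(0.9558, 0.2940) = (43.77, 61.07). Then |SG| = |G − S| = 75.13.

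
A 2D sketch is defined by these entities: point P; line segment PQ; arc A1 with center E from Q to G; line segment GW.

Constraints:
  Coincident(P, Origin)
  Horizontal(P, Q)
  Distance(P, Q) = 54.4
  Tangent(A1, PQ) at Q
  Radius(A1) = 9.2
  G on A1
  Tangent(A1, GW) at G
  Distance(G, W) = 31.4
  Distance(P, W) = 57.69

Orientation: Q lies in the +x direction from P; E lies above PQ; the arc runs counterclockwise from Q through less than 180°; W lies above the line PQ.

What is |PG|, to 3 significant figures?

63.4

P is at the origin; PQ is horizontal with |PQ| = 54.4 and Q on the +x side, so Q = (54.4, 0.00). A1 meets PQ tangentially, so EQ is at right angles to PQ, so E = Q + (0, 9.2) = (54.4, 9.20). Since EG ⟂ GW (tangency), |EW| = √(9.2² + 31.4²) = 32.7 regardless of where G sits on A1. So W lies on both circle(P, 57.69) and circle(E, 32.7); the above-PQ intersection is W = (42.0, 39.5). G is the foot of the tangent from W: G = (61.6, 14.9).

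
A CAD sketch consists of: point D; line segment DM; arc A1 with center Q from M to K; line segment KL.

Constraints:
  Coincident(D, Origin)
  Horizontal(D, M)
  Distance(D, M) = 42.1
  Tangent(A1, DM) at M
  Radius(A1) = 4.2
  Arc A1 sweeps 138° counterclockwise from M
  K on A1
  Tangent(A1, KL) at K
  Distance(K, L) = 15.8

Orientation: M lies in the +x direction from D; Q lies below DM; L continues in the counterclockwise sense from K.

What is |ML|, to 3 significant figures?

20.0

D is at the origin; D and M share the same y with |DM| = 42.1 and M on the +x side, so M = (42.1, 0.00). Since A1 is tangent to DM there, QM ⟂ DM, so Q = M + (0, -4.2) = (42.1, -4.20). On A1, M sits at bearing 90° from Q; a 138° counterclockwise sweep puts K at bearing 228°, so K = Q + 4.2·(cos 228°, sin 228°) = (39.3, -7.32). Since A1 is tangent to KL there, QK ⟂ KL, so KL runs along (−sin 228°, cos 228°); with |KL| = 15.8, L = (51.0, -17.9). Then |ML| = |L − M| = 20.0.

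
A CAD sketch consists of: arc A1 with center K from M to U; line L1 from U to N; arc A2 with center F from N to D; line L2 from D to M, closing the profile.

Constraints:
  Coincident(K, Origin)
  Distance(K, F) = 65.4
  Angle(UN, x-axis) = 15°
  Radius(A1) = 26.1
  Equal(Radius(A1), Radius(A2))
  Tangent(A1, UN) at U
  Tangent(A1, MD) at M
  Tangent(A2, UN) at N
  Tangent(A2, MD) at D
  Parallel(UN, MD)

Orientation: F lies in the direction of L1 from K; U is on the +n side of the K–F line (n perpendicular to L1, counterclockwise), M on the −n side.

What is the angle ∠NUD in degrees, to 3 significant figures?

38.6°

The slot axis is L1's direction at 15.0°, so u = (cos 15.0°, sin 15.0°) = (0.966, 0.259) and n = (−sin 15.0°, cos 15.0°) = (-0.259, 0.966). K is at the origin and F lies 65.4 along u from K, so F = 65.4·u = (63.2, 16.9). Tangency of A1 to both parallel lines with radius 26.1 puts U and M at K ± 26.1·n: U = (-6.76, 25.2), M = (6.76, -25.2). Equal radii place N and D the same way about F: N = F + 26.1·n = (56.4, 42.1), D = F − 26.1·n = (69.9, -8.28). Then cos ∠NUD = UN·UD / (|UN||UD|), giving 38.6°.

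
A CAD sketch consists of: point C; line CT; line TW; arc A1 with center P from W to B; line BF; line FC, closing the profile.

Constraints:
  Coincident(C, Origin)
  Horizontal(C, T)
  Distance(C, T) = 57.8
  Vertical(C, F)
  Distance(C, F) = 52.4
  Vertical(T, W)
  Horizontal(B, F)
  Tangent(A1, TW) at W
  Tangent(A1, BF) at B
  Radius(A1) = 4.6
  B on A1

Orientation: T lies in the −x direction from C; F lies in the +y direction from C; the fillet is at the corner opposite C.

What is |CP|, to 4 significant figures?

71.52

C and F share the same x with |CF| = 52.4 and F on the +y side, so F = (0.000, 52.40). The virtual corner opposite C is at (-57.80, 52.40). Tangency of A1 to TW means the radius PW is perpendicular to TW and the tangent condition forces PB to be normal to BF, with radius 4.6, so the center P sits 4.6 in from both sides at P = (-53.20, 47.80). Then |CP| = |P − C| = 71.52.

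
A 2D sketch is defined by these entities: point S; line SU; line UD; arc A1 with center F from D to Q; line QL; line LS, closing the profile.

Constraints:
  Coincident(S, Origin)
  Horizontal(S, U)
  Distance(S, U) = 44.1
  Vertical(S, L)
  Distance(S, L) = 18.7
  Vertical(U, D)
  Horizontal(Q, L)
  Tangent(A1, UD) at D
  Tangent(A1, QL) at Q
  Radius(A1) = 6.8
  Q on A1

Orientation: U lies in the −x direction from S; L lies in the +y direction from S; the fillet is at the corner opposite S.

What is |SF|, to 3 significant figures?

39.2

S is at the origin; S and U share the same y with |SU| = 44.1 and U on the −x side, so U = (-44.1, 0.00). SL is vertical with |SL| = 18.7 and L on the +y side, so L = (0.00, 18.7). The virtual corner opposite S is at (-44.1, 18.7). A1 meets UD tangentially, so FD is at right angles to UD and tangency of A1 to QL means the radius FQ is perpendicular to QL, with radius 6.8, so the center F sits 6.8 in from both sides at F = (-37.3, 11.9). Then |SF| = |F − S| = 39.2.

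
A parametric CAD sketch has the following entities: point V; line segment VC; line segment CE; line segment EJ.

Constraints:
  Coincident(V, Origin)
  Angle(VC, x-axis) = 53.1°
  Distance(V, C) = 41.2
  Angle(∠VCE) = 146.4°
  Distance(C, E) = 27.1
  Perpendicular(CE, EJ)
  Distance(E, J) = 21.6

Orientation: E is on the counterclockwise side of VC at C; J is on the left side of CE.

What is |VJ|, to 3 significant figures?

61.4

V is at the origin; VC runs at 53.1° with length 41.2, so C = 41.2·(cos 53.1°, sin 53.1°) = (24.7, 32.9). ∠VCE = 146.4°, so CE runs at 53.1° + (180° − 146.4°) = 86.7° from the x-axis; with |CE| = 27.1, E = C + 27.1·(cos 86.7°, sin 86.7°) = (26.3, 60.0). CE is perpendicular to EJ; with |EJ| = 21.6 on the left of CE, J = E + 21.6·(-0.998, 0.0576) = (4.73, 61.2). Then |VJ| = |J − V| = 61.4.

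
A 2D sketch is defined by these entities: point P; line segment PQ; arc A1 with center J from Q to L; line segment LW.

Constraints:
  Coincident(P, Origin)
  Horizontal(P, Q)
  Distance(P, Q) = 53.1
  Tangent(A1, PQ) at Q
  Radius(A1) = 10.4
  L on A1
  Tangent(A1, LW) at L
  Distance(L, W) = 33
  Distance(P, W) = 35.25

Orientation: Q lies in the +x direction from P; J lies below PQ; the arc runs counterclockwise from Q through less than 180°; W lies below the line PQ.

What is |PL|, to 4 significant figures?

45.72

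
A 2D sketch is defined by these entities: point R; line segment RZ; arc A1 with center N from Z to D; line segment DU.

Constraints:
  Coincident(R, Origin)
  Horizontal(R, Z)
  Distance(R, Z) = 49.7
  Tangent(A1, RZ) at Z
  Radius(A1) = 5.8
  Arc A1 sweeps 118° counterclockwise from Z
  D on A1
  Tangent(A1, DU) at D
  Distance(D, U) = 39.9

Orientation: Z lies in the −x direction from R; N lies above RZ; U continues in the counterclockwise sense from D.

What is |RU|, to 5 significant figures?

76.958

R is at the origin; R and Z share the same y with |RZ| = 49.7 and Z on the −x side, so Z = (-49.700, 0.0000). Tangency of A1 to RZ means the radius NZ is perpendicular to RZ, so N = Z + (0, 5.8) = (-49.700, 5.8000). On A1, Z sits at bearing -90° from N; a 118° counterclockwise sweep puts D at bearing 28°, so D = N + 5.8·(cos 28°, sin 28°) = (-44.579, 8.5229). A1 meets DU tangentially, so ND is at right angles to DU, so DU runs along (−sin 28°, cos 28°); with |DU| = 39.9, U = (-63.311, 43.753). Then |RU| = |U − R| = 76.958.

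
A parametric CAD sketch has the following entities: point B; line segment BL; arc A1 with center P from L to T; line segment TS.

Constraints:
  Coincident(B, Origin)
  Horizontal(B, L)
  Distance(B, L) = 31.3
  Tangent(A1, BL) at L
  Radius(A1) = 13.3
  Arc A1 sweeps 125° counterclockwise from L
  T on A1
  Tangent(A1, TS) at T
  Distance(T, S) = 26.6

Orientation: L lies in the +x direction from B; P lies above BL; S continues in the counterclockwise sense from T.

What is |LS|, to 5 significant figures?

42.940

B is at the origin; B and L share the same y with |BL| = 31.3 and L on the +x side, so L = (31.300, 0.0000). Tangency of A1 to BL means the radius PL is perpendicular to BL, so P = L + (0, 13.3) = (31.300, 13.300). On A1, L sits at bearing -90° from P; a 125° counterclockwise sweep puts T at bearing 35°, so T = P + 13.3·(cos 35°, sin 35°) = (42.195, 20.929). Tangency of A1 to TS means the radius PT is perpendicular to TS, so TS runs along (−sin 35°, cos 35°); with |TS| = 26.6, S = (26.938, 42.718). Then |LS| = |S − L| = 42.940.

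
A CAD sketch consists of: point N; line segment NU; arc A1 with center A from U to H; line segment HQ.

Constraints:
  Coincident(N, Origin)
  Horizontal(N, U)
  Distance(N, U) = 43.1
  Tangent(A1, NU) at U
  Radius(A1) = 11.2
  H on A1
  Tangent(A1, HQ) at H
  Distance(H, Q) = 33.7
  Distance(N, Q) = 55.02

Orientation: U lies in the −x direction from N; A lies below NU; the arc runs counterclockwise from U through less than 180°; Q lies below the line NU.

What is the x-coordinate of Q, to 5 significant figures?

-31.831

Checks: N.y = 0.00, U.y = 0.00 ✓; |AH| = 11.20 ✓; ∠(AH, HQ) = 90.00° ✓; |HQ| = 33.70 ✓; |NQ| = 55.02 ✓.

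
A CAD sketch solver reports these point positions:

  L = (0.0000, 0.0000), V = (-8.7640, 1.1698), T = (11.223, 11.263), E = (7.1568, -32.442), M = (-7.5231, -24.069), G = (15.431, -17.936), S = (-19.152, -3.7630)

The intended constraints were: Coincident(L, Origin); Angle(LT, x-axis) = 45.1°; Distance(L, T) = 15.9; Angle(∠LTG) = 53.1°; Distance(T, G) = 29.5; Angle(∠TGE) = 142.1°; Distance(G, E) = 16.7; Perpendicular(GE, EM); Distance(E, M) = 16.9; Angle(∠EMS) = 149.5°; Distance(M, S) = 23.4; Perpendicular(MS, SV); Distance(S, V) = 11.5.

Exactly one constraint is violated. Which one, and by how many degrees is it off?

Perpendicular(MS, SV) — off by 4.40°.

L = (0.00, 0.00) ✓; LT at 45.10° ✓; |LT| = 15.90 ✓; ∠LTG = 53.10° ✓; |TG| = 29.50 ✓; ∠TGE = 142.1° ✓; |GE| = 16.70 ✓; ∠(GE, EM) = 90.00° ✓; |EM| = 16.90 ✓; ∠EMS = 149.5° ✓; |MS| = 23.40 ✓; ∠(MS, SV) = 94.40° ✗; |SV| = 11.50 ✓.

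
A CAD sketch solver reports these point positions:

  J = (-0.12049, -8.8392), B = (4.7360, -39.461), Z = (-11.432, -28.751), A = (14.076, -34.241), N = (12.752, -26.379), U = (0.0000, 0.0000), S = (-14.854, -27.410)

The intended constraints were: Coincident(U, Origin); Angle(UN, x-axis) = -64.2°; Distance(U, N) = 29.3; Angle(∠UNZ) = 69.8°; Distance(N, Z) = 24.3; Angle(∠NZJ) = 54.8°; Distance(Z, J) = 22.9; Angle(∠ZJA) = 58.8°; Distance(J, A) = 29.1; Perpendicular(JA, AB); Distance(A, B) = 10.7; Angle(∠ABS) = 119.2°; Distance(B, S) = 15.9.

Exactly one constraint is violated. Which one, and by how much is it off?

Distance(B, S) = 15.9 — off by 7.10.

U = (0.00, 0.00) ✓; UN at -64.20° ✓; |UN| = 29.30 ✓; ∠UNZ = 69.80° ✓; |NZ| = 24.30 ✓; ∠NZJ = 54.80° ✓; |ZJ| = 22.90 ✓; ∠ZJA = 58.80° ✓; |JA| = 29.10 ✓; ∠(JA, AB) = 90.00° ✓; |AB| = 10.70 ✓; ∠ABS = 119.2° ✓; |BS| = 23.00 ✗.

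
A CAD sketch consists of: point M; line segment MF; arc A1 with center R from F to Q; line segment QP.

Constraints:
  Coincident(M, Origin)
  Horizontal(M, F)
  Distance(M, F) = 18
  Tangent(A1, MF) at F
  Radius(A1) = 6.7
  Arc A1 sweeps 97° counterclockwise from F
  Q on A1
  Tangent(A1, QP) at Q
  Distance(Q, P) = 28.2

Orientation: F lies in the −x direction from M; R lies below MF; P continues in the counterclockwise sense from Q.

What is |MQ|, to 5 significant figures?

25.771

M is at the origin; MF is horizontal with |MF| = 18.0 and F on the −x side, so F = (-18.000, 0.0000). Tangency of A1 to MF means the radius RF is perpendicular to MF, so R = F + (0, -6.7) = (-18.000, -6.7000). On A1, F sits at bearing 90° from R; a 97° counterclockwise sweep puts Q at bearing 187°, so Q = R + 6.7·(cos 187°, sin 187°) = (-24.650, -7.5165). Then |MQ| = |Q − M| = 25.771.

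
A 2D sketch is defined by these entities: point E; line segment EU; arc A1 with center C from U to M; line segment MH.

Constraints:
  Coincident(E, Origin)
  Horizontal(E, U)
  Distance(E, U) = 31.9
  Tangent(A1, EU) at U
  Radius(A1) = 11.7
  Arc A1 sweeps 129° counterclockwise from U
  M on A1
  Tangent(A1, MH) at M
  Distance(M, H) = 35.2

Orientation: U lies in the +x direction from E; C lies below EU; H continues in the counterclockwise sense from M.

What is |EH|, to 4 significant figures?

64.62

E is at the origin; E and U share the same y with |EU| = 31.9 and U on the +x side, so U = (31.90, 0.000). Tangency of A1 to EU means the radius CU is perpendicular to EU, so C = U + (0, -11.7) = (31.90, -11.70). On A1, U sits at bearing 90° from C; a 129° counterclockwise sweep puts M at bearing 219°, so M = C + 11.7·(cos 219°, sin 219°) = (22.81, -19.06). A1 meets MH tangentially, so CM is at right angles to MH, so MH runs along (−sin 219°, cos 219°); with |MH| = 35.2, H = (44.96, -46.42). Then |EH| = |H − E| = 64.62.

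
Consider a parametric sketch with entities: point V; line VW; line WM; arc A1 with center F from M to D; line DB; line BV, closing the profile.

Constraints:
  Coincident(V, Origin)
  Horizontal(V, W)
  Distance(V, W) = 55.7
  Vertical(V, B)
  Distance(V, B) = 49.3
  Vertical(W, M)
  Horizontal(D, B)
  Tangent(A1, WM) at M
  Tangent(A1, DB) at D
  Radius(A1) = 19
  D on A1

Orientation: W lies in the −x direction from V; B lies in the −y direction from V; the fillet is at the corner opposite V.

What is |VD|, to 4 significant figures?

61.46

V is at the origin; VW is horizontal with |VW| = 55.7 and W on the −x side, so W = (-55.70, 0.000). V and B share the same x with |VB| = 49.3 and B on the −y side, so B = (0.000, -49.30). The virtual corner opposite V is at (-55.70, -49.30). The tangent condition forces FM to be normal to WM and the tangent condition forces FD to be normal to DB, with radius 19.0, so the center F sits 19.0 in from both sides at F = (-36.70, -30.30). That places the tangent points at M = (-55.70, -30.30) on WM and D = (-36.70, -49.30) on DB. Then |VD| = |D − V| = 61.46.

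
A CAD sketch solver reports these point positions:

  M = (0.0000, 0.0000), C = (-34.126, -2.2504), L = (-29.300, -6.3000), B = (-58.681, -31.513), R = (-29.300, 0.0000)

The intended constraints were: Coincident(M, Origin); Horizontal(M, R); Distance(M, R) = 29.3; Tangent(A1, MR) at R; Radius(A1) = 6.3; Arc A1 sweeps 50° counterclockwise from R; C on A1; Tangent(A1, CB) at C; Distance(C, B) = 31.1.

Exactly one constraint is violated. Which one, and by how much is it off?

Distance(C, B) = 31.1 — off by 7.10.

M = (0.00, 0.00) ✓; M.y = 0.00, R.y = 0.00 ✓; |MR| = 29.30 ✓; ∠(LR, RM) = 90.00° ✓; |LR| = 6.300 ✓; bearing(L→C) − bearing(L→R) = 50.00° ✓; |LC| = 6.300 ✓; ∠(LC, CB) = 90.00° ✓; |CB| = 38.20 ✗.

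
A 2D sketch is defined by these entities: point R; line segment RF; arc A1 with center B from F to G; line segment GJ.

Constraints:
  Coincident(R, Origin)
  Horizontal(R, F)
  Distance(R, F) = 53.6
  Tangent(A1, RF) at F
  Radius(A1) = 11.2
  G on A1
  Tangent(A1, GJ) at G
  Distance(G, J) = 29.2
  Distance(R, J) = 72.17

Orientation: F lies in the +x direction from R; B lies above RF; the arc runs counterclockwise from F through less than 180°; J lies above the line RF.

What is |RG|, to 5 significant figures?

65.958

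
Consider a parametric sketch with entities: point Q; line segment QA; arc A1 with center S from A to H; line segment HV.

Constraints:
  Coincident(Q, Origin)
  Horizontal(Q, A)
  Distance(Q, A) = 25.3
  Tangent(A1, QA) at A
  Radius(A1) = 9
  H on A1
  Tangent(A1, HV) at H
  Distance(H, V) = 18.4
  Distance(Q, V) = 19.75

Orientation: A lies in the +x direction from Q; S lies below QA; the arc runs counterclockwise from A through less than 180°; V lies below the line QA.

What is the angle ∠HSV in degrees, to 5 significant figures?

63.935°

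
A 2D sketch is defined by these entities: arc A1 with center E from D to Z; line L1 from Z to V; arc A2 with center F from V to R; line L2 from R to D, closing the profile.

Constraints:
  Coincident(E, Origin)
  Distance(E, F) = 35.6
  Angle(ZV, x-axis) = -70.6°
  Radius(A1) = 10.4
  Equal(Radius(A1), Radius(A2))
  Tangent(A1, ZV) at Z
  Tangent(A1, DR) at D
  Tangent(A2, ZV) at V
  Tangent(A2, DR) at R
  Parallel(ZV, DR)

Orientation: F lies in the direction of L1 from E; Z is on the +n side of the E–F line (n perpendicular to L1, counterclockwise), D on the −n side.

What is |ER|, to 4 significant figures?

37.09

The slot axis is L1's direction at -70.6°, so u = (cos -70.6°, sin -70.6°) = (0.3322, -0.9432) and n = (−sin -70.6°, cos -70.6°) = (0.9432, 0.3322). E is at the origin and F lies 35.6 along u from E, so F = 35.6·u = (11.82, -33.58). Tangency of A1 to both parallel lines with radius 10.4 puts Z and D at E ± 10.4·n: Z = (9.810, 3.454), D = (-9.810, -3.454). Equal radii place V and R the same way about F: V = F + 10.4·n = (21.63, -30.12), R = F − 10.4·n = (2.015, -37.03). Then |ER| = |R − E| = 37.09.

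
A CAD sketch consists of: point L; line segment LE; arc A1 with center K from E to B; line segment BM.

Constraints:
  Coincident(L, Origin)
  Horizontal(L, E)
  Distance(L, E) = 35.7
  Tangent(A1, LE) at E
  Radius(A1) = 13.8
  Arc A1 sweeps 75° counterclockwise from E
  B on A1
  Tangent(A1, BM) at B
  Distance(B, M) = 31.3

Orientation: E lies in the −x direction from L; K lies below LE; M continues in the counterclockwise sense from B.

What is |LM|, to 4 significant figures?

70.01

L is at the origin; L and E share the same y with |LE| = 35.7 and E on the −x side, so E = (-35.70, 0.000). A1 meets LE tangentially, so KE is at right angles to LE, so K = E + (0, -13.8) = (-35.70, -13.80). On A1, E sits at bearing 90° from K; a 75° counterclockwise sweep puts B at bearing 165°, so B = K + 13.8·(cos 165°, sin 165°) = (-49.03, -10.23). Since A1 is tangent to BM there, KB ⟂ BM, so BM runs along (−sin 165°, cos 165°); with |BM| = 31.3, M = (-57.13, -40.46). Then |LM| = |M − L| = 70.01.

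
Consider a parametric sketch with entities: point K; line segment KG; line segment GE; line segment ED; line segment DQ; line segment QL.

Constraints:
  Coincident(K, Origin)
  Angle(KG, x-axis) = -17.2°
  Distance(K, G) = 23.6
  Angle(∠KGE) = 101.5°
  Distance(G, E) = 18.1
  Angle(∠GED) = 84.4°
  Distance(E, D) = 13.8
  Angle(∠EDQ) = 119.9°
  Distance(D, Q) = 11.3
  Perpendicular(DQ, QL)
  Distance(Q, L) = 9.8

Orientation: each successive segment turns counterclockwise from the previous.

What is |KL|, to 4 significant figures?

15.42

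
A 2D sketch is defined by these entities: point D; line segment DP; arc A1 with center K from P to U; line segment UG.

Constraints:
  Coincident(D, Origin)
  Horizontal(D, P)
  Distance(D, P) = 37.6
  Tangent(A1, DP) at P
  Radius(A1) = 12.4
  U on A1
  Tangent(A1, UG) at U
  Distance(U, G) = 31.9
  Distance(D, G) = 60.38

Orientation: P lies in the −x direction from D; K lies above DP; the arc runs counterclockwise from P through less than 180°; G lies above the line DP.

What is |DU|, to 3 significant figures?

31.3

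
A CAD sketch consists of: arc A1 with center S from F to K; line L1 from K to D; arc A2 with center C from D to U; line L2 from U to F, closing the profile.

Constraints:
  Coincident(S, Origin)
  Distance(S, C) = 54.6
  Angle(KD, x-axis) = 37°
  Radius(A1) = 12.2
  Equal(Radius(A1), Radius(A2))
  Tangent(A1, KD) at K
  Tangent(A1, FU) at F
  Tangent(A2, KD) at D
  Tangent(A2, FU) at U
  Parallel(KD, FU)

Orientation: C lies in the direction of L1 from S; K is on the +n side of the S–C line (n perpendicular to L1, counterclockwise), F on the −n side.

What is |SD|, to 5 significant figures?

55.946

The slot axis is L1's direction at 37.0°, so u = (cos 37.0°, sin 37.0°) = (0.79864, 0.60182) and n = (−sin 37.0°, cos 37.0°) = (-0.60182, 0.79864). S is at the origin and C lies 54.6 along u from S, so C = 54.6·u = (43.605, 32.859). Tangency of A1 to both parallel lines with radius 12.2 puts K and F at S ± 12.2·n: K = (-7.3421, 9.7434), F = (7.3421, -9.7434). Equal radii place D and U the same way about C: D = C + 12.2·n = (36.263, 42.602), U = C − 12.2·n = (50.948, 23.116). Then |SD| = |D − S| = 55.946.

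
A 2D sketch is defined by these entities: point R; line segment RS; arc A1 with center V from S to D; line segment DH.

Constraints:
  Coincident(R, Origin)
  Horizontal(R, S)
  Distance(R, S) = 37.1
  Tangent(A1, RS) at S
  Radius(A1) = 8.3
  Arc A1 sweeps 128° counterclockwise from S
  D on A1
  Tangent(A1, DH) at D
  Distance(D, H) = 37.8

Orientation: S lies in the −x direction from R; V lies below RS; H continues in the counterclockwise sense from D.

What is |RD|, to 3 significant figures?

45.7

A1 meets RS tangentially, so VS is at right angles to RS, so V = S + (0, -8.3) = (-37.1, -8.30). On A1, S sits at bearing 90° from V; a 128° counterclockwise sweep puts D at bearing 218°, so D = V + 8.3·(cos 218°, sin 218°) = (-43.6, -13.4). Then |RD| = |D − R| = 45.7.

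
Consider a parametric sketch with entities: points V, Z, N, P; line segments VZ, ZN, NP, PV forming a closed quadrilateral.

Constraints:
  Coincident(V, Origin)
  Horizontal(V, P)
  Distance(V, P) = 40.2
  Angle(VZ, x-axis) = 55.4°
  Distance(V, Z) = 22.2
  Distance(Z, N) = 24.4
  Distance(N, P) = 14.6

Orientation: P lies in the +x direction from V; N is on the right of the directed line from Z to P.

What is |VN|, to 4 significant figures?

25.88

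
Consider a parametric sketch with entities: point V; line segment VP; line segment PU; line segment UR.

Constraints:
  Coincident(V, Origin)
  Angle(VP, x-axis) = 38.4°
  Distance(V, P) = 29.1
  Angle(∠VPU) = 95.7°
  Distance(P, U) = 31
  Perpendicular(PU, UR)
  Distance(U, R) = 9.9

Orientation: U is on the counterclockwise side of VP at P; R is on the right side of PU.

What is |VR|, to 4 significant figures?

51.56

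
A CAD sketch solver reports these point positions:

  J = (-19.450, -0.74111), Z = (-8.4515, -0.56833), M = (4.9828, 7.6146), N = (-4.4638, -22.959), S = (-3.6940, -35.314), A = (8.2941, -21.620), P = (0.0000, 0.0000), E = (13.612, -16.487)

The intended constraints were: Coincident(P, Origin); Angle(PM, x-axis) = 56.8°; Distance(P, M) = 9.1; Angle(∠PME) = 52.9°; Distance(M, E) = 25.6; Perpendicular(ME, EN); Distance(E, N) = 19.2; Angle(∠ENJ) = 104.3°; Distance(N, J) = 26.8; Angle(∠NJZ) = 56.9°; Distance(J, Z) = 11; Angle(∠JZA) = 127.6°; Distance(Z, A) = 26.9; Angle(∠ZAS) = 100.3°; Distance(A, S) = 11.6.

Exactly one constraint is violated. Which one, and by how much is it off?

Distance(A, S) = 11.6 — off by 6.60.

P = (0.00, 0.00) ✓; PM at 56.80° ✓; |PM| = 9.100 ✓; ∠PME = 52.90° ✓; |ME| = 25.60 ✓; ∠(ME, EN) = 90.00° ✓; |EN| = 19.20 ✓; ∠ENJ = 104.3° ✓; |NJ| = 26.80 ✓; ∠NJZ = 56.90° ✓; |JZ| = 11.00 ✓; ∠JZA = 127.6° ✓; |ZA| = 26.90 ✓; ∠ZAS = 100.3° ✓; |AS| = 18.20 ✗.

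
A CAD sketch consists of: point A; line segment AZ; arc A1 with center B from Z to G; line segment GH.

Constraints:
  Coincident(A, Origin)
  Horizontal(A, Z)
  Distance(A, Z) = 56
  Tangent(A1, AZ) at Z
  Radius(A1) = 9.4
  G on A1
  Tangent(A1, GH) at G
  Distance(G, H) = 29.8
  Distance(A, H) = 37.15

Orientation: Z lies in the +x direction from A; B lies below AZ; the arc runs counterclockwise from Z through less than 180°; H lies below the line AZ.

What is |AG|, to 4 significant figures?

49.39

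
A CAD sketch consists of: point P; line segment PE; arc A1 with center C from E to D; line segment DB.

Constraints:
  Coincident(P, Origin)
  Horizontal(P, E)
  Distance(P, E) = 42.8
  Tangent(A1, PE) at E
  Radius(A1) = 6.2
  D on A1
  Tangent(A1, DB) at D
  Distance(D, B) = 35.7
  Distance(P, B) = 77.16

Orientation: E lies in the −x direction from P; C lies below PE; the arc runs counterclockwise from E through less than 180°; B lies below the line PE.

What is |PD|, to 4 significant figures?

47.30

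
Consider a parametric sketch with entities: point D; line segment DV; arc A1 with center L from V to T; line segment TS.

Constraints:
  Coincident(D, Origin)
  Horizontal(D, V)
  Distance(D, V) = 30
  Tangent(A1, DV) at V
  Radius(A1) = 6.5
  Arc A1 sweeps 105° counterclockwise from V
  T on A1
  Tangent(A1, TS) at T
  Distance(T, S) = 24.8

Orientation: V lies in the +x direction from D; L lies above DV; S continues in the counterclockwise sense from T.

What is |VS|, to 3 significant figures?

32.1

D is at the origin; D and V share the same y with |DV| = 30.0 and V on the +x side, so V = (30.0, 0.00). The tangent condition forces LV to be normal to DV, so L = V + (0, 6.5) = (30.0, 6.50). On A1, V sits at bearing -90° from L; a 105° counterclockwise sweep puts T at bearing 15°, so T = L + 6.5·(cos 15°, sin 15°) = (36.3, 8.18). Tangency of A1 to TS means the radius LT is perpendicular to TS, so TS runs along (−sin 15°, cos 15°); with |TS| = 24.8, S = (29.9, 32.1). Then |VS| = |S − V| = 32.1.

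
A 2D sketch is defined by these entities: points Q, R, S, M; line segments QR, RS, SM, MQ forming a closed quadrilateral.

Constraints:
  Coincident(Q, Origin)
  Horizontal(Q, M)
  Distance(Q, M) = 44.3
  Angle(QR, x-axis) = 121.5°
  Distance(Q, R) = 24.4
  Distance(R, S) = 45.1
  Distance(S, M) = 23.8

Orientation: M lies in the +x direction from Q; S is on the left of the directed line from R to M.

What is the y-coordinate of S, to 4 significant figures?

20.58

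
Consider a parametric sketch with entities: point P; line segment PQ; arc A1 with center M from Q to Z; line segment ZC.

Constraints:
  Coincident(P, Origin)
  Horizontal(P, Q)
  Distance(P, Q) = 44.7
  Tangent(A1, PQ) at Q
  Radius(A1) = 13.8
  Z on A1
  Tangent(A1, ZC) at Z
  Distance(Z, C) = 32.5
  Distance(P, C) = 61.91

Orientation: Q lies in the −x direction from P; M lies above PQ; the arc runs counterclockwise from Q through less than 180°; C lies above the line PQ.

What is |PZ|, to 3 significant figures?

35.5

Checks: P = (0.00, 0.00) ✓; |MZ| = 13.80 ✓; ∠(MZ, ZC) = 90.00° ✓; |ZC| = 32.50 ✓; |PC| = 61.91 ✓.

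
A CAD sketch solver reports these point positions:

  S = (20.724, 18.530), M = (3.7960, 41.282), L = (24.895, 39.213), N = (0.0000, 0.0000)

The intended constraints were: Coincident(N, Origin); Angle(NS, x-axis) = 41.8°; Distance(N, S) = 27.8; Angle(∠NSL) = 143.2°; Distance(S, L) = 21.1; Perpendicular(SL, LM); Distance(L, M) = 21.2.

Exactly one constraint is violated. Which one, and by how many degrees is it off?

Perpendicular(SL, LM) — off by 5.80°.

N = (0.00, 0.00) ✓; NS at 41.80° ✓; |NS| = 27.80 ✓; ∠NSL = 143.2° ✓; |SL| = 21.10 ✓; ∠(SL, LM) = 95.80° ✗; |LM| = 21.20 ✓.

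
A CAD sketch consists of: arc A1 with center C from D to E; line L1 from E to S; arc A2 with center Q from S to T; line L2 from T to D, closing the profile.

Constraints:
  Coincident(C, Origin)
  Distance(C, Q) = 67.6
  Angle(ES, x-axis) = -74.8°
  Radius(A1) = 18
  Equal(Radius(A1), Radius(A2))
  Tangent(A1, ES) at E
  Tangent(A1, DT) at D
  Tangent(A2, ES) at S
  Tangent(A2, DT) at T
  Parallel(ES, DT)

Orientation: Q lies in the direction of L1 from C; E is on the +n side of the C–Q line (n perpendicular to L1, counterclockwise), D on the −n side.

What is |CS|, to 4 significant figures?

69.96

The slot axis is L1's direction at -74.8°, so u = (cos -74.8°, sin -74.8°) = (0.2622, -0.9650) and n = (−sin -74.8°, cos -74.8°) = (0.9650, 0.2622). C is at the origin and Q lies 67.6 along u from C, so Q = 67.6·u = (17.72, -65.24). Tangency of A1 to both parallel lines with radius 18.0 puts E and D at C ± 18.0·n: E = (17.37, 4.719), D = (-17.37, -4.719). Equal radii place S and T the same way about Q: S = Q + 18.0·n = (35.09, -60.52), T = Q − 18.0·n = (0.3537, -69.95). Then |CS| = |S − C| = 69.96.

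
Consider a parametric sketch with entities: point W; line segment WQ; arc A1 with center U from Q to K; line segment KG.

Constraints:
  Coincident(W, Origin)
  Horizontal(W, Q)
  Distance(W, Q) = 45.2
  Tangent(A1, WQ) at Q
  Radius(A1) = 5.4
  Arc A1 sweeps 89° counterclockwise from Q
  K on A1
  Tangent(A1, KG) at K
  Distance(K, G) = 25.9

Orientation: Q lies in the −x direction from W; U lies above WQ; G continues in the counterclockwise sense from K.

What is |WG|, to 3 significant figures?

50.2

W is at the origin; WQ is horizontal with |WQ| = 45.2 and Q on the −x side, so Q = (-45.2, 0.00). A1 meets WQ tangentially, so UQ is at right angles to WQ, so U = Q + (0, 5.4) = (-45.2, 5.40). On A1, Q sits at bearing -90° from U; an 89° counterclockwise sweep puts K at bearing -1°, so K = U + 5.4·(cos -1°, sin -1°) = (-39.8, 5.31). The tangent condition forces UK to be normal to KG, so KG runs along (−sin -1°, cos -1°); with |KG| = 25.9, G = (-39.3, 31.2). Then |WG| = |G − W| = 50.2.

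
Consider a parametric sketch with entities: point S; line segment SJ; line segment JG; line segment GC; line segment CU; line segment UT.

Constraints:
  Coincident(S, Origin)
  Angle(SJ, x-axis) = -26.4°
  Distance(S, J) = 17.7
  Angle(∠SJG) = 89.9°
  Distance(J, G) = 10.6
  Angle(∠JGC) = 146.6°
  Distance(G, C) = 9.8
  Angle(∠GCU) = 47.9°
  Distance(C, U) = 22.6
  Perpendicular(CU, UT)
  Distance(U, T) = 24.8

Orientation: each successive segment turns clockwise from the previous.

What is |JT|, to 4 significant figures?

15.95

S is at the origin; SJ runs at -26.4° with length 17.7, so J = (15.85, -7.870). ∠SJG = 89.9° gives JG at -116.5° from the x-axis; with |JG| = 10.6, G = (11.12, -17.36). ∠JGC = 146.6° gives GC at -149.9° from the x-axis; with |GC| = 9.8, C = (2.646, -22.27). ∠GCU = 47.9° gives CU at 78.00° from the x-axis; with |CU| = 22.6, U = (7.345, -0.1650). The perpendicularity gives UT at right angles to CU, so UT runs at -12.00°; with |UT| = 24.8, T = (31.60, -5.321). Then |JT| = |T − J| = 15.95.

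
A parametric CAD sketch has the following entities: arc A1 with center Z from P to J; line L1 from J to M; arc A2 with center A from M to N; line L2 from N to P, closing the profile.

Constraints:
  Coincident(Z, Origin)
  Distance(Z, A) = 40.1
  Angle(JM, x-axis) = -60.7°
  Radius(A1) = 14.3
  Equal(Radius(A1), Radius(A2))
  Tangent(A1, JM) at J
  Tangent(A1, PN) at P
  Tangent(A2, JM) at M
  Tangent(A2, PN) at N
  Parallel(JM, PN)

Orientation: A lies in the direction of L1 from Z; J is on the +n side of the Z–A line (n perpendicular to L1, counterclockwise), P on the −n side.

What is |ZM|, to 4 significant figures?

42.57

The slot axis is L1's direction at -60.7°, so u = (cos -60.7°, sin -60.7°) = (0.4894, -0.8721) and n = (−sin -60.7°, cos -60.7°) = (0.8721, 0.4894). Z is at the origin and A lies 40.1 along u from Z, so A = 40.1·u = (19.62, -34.97). Tangency of A1 to both parallel lines with radius 14.3 puts J and P at Z ± 14.3·n: J = (12.47, 6.998), P = (-12.47, -6.998). Equal radii place M and N the same way about A: M = A + 14.3·n = (32.09, -27.97), N = A − 14.3·n = (7.154, -41.97). Then |ZM| = |M − Z| = 42.57.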